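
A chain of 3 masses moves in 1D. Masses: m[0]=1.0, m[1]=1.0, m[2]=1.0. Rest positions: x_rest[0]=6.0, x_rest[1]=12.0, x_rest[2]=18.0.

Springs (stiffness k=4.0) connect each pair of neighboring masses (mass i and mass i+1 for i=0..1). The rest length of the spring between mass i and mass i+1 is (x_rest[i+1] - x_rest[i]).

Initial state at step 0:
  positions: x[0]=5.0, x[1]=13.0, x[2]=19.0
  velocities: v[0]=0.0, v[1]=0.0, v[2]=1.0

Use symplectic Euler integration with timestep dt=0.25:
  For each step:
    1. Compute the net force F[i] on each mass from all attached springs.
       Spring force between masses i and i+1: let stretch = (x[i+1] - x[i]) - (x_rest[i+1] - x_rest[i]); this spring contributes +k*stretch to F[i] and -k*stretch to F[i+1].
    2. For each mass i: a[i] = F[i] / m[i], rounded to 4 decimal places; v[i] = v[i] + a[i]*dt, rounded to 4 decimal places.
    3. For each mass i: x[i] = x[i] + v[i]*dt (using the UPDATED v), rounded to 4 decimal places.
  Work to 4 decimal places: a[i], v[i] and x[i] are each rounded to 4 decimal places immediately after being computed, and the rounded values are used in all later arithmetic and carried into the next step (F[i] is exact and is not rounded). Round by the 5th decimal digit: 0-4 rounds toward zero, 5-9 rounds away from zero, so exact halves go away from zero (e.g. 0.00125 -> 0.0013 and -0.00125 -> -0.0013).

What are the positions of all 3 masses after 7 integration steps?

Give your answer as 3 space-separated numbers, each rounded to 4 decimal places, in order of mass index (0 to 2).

Step 0: x=[5.0000 13.0000 19.0000] v=[0.0000 0.0000 1.0000]
Step 1: x=[5.5000 12.5000 19.2500] v=[2.0000 -2.0000 1.0000]
Step 2: x=[6.2500 11.9375 19.3125] v=[3.0000 -2.2500 0.2500]
Step 3: x=[6.9219 11.7969 19.0313] v=[2.6875 -0.5625 -1.1250]
Step 4: x=[7.3125 12.2461 18.4415] v=[1.5625 1.7969 -2.3594]
Step 5: x=[7.4365 13.0108 17.8028] v=[0.4961 3.0587 -2.5548]
Step 6: x=[7.4541 13.5799 17.4661] v=[0.0704 2.2764 -1.3468]
Step 7: x=[7.5032 13.5891 17.6579] v=[0.1962 0.0368 0.7670]

Answer: 7.5032 13.5891 17.6579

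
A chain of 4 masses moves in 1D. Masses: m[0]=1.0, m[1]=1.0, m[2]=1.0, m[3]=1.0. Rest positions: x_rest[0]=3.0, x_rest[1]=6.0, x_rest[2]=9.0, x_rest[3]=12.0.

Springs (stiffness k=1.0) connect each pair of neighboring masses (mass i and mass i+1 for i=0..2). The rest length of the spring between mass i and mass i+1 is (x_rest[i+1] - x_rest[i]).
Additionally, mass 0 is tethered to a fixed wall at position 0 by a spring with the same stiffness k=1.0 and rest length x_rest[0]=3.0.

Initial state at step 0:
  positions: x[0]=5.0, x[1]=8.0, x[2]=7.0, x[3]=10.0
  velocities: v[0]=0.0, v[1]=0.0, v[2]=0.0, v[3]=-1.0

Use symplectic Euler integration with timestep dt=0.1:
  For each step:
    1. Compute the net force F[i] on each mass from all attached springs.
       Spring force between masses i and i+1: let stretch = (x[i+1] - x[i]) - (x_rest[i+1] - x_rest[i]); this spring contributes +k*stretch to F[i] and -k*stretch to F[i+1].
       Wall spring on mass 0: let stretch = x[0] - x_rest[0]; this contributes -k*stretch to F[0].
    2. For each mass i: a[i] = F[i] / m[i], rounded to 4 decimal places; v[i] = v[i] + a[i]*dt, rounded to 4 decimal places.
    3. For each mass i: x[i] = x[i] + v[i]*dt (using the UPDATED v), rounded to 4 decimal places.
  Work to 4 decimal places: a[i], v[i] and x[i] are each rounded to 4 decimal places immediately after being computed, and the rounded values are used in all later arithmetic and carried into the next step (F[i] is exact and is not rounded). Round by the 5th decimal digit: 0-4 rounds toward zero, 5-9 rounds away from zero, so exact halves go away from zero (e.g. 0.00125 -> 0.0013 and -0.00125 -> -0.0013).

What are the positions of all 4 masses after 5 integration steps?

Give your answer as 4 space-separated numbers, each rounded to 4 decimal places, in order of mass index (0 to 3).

Step 0: x=[5.0000 8.0000 7.0000 10.0000] v=[0.0000 0.0000 0.0000 -1.0000]
Step 1: x=[4.9800 7.9600 7.0400 9.9000] v=[-0.2000 -0.4000 0.4000 -1.0000]
Step 2: x=[4.9400 7.8810 7.1178 9.8014] v=[-0.4000 -0.7900 0.7780 -0.9860]
Step 3: x=[4.8800 7.7650 7.2301 9.7060] v=[-0.5999 -1.1604 1.1227 -0.9544]
Step 4: x=[4.8001 7.6148 7.3725 9.6158] v=[-0.7994 -1.5024 1.4238 -0.9020]
Step 5: x=[4.7003 7.4340 7.5397 9.5332] v=[-0.9979 -1.8081 1.6724 -0.8263]

Answer: 4.7003 7.4340 7.5397 9.5332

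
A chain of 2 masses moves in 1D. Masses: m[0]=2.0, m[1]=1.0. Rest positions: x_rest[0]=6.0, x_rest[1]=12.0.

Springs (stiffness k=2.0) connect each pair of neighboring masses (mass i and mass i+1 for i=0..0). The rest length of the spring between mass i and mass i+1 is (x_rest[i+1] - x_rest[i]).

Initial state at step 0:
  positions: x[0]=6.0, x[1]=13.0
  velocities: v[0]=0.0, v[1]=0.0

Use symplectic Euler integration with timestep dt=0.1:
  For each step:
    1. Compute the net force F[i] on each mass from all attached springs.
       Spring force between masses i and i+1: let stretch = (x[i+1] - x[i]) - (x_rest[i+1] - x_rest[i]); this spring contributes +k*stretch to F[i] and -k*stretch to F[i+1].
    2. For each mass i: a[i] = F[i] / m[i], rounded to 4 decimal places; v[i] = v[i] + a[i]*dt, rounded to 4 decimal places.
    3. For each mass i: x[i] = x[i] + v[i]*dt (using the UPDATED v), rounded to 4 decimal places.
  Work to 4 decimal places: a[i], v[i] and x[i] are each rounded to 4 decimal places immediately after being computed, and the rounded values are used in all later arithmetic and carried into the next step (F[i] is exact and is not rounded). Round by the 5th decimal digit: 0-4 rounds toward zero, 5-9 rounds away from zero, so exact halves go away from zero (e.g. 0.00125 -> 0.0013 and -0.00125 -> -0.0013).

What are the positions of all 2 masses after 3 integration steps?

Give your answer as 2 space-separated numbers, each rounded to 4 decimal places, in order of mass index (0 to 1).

Step 0: x=[6.0000 13.0000] v=[0.0000 0.0000]
Step 1: x=[6.0100 12.9800] v=[0.1000 -0.2000]
Step 2: x=[6.0297 12.9406] v=[0.1970 -0.3940]
Step 3: x=[6.0585 12.8830] v=[0.2881 -0.5762]

Answer: 6.0585 12.8830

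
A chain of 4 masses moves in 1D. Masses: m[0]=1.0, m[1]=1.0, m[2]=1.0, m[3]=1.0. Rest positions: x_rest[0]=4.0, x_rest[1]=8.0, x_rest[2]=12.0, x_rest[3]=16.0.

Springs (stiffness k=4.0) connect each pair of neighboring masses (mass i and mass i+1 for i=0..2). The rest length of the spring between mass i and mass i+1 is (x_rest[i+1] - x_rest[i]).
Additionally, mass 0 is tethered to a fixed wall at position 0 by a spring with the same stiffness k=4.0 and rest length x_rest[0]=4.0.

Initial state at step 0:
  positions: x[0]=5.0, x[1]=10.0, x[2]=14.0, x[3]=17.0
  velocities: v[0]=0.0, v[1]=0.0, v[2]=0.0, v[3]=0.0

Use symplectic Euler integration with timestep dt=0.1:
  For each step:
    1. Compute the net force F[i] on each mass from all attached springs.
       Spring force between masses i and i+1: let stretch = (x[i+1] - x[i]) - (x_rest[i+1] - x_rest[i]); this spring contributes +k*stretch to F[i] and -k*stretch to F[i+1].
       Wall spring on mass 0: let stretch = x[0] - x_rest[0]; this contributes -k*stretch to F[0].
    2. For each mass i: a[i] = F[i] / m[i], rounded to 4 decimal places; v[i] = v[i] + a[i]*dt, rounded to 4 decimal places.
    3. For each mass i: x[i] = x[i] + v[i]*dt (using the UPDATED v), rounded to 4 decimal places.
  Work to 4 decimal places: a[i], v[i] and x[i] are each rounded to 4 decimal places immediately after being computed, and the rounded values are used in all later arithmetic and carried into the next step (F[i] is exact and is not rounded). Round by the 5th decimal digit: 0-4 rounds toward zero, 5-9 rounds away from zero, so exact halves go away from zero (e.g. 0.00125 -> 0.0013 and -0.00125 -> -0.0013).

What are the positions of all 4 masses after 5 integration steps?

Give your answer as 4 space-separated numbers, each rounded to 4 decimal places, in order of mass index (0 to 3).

Answer: 4.9492 9.4542 13.5033 17.4950

Derivation:
Step 0: x=[5.0000 10.0000 14.0000 17.0000] v=[0.0000 0.0000 0.0000 0.0000]
Step 1: x=[5.0000 9.9600 13.9600 17.0400] v=[0.0000 -0.4000 -0.4000 0.4000]
Step 2: x=[4.9984 9.8816 13.8832 17.1168] v=[-0.0160 -0.7840 -0.7680 0.7680]
Step 3: x=[4.9922 9.7679 13.7757 17.2243] v=[-0.0621 -1.1366 -1.0752 1.0746]
Step 4: x=[4.9773 9.6235 13.6458 17.3538] v=[-0.1487 -1.4438 -1.2989 1.2952]
Step 5: x=[4.9492 9.4542 13.5033 17.4950] v=[-0.2811 -1.6934 -1.4246 1.4120]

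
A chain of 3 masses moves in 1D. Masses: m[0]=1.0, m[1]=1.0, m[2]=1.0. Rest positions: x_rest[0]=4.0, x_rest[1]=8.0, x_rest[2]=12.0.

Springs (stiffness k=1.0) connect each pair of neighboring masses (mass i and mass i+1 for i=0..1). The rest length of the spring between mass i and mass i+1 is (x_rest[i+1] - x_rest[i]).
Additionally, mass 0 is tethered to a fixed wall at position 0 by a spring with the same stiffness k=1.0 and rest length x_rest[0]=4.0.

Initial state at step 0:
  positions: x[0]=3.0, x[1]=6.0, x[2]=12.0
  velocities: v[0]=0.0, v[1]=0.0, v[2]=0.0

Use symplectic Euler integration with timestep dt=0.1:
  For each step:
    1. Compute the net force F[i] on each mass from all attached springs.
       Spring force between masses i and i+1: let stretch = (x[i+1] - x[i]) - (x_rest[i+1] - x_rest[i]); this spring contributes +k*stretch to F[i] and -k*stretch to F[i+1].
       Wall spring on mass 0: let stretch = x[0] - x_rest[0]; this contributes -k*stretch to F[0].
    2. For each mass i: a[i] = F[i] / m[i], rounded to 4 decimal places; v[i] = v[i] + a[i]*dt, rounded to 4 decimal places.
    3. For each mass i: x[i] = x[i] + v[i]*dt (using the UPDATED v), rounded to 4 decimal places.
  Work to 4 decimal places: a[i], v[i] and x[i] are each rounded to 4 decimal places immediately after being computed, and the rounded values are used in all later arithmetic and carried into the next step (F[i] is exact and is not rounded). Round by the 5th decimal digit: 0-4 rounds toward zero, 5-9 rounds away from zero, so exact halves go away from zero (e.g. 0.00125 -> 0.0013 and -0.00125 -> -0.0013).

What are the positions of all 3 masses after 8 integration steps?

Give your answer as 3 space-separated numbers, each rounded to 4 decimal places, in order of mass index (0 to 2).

Step 0: x=[3.0000 6.0000 12.0000] v=[0.0000 0.0000 0.0000]
Step 1: x=[3.0000 6.0300 11.9800] v=[0.0000 0.3000 -0.2000]
Step 2: x=[3.0003 6.0892 11.9405] v=[0.0030 0.5920 -0.3950]
Step 3: x=[3.0015 6.1760 11.8825] v=[0.0119 0.8682 -0.5801]
Step 4: x=[3.0044 6.2881 11.8074] v=[0.0292 1.1214 -0.7508]
Step 5: x=[3.0101 6.4226 11.7171] v=[0.0571 1.3450 -0.9027]
Step 6: x=[3.0198 6.5759 11.6139] v=[0.0973 1.5332 -1.0322]
Step 7: x=[3.0349 6.7440 11.5003] v=[0.1509 1.6814 -1.1360]
Step 8: x=[3.0567 6.9226 11.3791] v=[0.2183 1.7861 -1.2116]

Answer: 3.0567 6.9226 11.3791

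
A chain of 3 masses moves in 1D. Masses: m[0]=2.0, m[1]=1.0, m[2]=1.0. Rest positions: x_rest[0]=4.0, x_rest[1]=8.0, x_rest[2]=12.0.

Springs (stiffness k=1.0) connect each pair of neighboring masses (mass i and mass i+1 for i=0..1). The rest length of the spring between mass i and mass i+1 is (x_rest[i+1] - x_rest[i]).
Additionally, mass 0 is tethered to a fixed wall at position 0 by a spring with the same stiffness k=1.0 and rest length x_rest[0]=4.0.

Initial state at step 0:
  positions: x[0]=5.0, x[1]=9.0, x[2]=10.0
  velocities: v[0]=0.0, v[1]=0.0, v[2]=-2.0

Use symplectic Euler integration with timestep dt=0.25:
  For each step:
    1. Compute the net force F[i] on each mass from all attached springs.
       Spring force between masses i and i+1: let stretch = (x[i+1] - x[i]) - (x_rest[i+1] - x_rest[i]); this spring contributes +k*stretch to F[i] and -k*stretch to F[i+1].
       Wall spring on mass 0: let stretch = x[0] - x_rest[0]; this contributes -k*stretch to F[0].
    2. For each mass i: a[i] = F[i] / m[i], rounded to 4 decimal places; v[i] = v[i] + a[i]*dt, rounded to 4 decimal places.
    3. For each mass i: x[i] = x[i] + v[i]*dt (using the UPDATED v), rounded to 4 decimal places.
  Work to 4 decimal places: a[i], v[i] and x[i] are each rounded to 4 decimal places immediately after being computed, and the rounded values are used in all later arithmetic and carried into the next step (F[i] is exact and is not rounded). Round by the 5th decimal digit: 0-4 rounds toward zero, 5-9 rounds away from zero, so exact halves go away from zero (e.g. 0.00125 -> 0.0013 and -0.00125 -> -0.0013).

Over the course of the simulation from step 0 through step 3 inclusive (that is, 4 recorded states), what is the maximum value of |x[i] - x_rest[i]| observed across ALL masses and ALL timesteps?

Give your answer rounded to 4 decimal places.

Answer: 2.4297

Derivation:
Step 0: x=[5.0000 9.0000 10.0000] v=[0.0000 0.0000 -2.0000]
Step 1: x=[4.9688 8.8125 9.6875] v=[-0.1250 -0.7500 -1.2500]
Step 2: x=[4.9024 8.4395 9.5703] v=[-0.2657 -1.4922 -0.4688]
Step 3: x=[4.7933 7.9161 9.6324] v=[-0.4364 -2.0938 0.2485]
Max displacement = 2.4297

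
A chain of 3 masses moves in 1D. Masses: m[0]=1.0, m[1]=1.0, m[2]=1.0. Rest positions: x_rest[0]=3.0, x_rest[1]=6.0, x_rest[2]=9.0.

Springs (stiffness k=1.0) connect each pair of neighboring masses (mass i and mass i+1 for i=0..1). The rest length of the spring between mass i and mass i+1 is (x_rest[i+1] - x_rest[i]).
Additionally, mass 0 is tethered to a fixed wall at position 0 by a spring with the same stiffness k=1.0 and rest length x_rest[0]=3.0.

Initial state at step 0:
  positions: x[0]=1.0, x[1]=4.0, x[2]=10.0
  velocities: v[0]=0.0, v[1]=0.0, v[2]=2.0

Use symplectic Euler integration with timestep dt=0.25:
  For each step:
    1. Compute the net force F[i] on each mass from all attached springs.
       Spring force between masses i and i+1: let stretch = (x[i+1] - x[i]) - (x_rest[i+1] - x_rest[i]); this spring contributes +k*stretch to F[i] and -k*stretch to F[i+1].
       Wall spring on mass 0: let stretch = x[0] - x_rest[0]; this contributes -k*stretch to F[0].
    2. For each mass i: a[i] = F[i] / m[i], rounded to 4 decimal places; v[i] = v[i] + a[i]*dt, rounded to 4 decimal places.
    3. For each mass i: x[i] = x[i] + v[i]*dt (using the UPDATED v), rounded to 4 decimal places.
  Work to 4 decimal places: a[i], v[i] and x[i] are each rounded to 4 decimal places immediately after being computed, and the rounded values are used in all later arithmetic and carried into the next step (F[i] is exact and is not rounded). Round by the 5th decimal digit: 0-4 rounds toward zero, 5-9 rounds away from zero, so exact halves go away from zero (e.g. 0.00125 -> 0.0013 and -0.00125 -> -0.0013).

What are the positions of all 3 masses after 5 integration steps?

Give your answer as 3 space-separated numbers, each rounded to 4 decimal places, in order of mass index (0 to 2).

Step 0: x=[1.0000 4.0000 10.0000] v=[0.0000 0.0000 2.0000]
Step 1: x=[1.1250 4.1875 10.3125] v=[0.5000 0.7500 1.2500]
Step 2: x=[1.3711 4.5664 10.4297] v=[0.9844 1.5156 0.4688]
Step 3: x=[1.7312 5.1121 10.3680] v=[1.4405 2.1826 -0.2470]
Step 4: x=[2.1944 5.7750 10.1653] v=[1.8529 2.6514 -0.8110]
Step 5: x=[2.7443 6.4885 9.8757] v=[2.1995 2.8538 -1.1586]

Answer: 2.7443 6.4885 9.8757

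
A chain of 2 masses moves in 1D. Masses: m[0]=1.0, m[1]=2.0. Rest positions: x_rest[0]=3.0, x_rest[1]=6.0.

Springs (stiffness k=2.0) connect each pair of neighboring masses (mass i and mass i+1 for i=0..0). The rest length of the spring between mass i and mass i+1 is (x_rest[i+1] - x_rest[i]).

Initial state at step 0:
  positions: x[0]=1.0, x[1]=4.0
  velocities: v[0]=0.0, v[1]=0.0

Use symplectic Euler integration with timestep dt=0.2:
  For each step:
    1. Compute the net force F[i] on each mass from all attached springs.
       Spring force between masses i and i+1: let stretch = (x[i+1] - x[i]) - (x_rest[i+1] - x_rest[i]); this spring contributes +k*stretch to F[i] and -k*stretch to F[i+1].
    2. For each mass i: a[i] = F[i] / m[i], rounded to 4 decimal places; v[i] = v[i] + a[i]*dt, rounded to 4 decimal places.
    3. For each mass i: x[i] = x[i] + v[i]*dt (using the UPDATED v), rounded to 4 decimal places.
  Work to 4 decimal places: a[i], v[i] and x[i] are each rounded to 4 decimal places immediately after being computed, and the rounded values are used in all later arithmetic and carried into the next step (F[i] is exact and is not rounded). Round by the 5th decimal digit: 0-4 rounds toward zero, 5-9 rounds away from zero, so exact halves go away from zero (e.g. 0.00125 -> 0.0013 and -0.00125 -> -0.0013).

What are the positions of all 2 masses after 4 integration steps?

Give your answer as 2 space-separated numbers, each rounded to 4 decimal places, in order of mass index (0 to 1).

Step 0: x=[1.0000 4.0000] v=[0.0000 0.0000]
Step 1: x=[1.0000 4.0000] v=[0.0000 0.0000]
Step 2: x=[1.0000 4.0000] v=[0.0000 0.0000]
Step 3: x=[1.0000 4.0000] v=[0.0000 0.0000]
Step 4: x=[1.0000 4.0000] v=[0.0000 0.0000]

Answer: 1.0000 4.0000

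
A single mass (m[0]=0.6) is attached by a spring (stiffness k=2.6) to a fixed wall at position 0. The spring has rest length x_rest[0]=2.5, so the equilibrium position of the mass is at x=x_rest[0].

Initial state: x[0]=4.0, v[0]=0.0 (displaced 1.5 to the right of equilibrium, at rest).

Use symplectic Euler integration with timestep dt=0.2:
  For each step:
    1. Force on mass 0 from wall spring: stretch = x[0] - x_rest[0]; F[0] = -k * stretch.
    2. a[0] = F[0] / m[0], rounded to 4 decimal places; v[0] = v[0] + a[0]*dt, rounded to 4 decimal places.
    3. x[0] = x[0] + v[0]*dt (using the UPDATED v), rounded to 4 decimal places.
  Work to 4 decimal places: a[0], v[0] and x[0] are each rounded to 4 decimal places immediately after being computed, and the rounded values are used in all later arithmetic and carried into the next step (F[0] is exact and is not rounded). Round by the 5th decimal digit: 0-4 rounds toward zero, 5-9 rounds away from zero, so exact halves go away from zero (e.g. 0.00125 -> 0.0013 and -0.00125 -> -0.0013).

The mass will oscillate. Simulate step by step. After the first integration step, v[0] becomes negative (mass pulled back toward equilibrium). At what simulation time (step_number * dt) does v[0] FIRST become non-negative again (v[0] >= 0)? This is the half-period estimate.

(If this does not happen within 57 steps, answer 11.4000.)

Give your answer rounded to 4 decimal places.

Answer: 1.6000

Derivation:
Step 0: x=[4.0000] v=[0.0000]
Step 1: x=[3.7400] v=[-1.3000]
Step 2: x=[3.2651] v=[-2.3747]
Step 3: x=[2.6575] v=[-3.0378]
Step 4: x=[2.0226] v=[-3.1743]
Step 5: x=[1.4705] v=[-2.7606]
Step 6: x=[1.0968] v=[-1.8684]
Step 7: x=[0.9663] v=[-0.6523]
Step 8: x=[1.1017] v=[0.6769]
First v>=0 after going negative at step 8, time=1.6000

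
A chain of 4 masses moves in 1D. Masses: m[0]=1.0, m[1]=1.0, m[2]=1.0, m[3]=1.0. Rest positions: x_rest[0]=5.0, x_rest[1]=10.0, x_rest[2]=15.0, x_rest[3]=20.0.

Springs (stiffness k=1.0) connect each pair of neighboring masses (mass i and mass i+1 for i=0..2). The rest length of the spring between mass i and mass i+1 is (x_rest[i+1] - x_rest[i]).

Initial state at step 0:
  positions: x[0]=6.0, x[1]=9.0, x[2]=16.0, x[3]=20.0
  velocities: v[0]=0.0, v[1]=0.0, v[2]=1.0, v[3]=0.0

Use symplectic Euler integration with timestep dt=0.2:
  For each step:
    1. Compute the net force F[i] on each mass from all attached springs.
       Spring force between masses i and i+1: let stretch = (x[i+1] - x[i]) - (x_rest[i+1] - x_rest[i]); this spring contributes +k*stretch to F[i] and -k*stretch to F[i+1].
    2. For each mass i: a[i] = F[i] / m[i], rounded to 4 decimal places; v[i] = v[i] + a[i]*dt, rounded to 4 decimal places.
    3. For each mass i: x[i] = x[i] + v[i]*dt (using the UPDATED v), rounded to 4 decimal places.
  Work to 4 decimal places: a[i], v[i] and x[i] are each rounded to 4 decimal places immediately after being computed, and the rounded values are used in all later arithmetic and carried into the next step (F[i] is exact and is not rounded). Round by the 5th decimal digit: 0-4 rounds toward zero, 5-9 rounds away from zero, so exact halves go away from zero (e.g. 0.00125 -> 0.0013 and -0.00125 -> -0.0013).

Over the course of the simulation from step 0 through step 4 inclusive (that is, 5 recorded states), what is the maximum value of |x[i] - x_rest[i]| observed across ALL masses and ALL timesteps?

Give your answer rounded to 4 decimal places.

Answer: 1.0800

Derivation:
Step 0: x=[6.0000 9.0000 16.0000 20.0000] v=[0.0000 0.0000 1.0000 0.0000]
Step 1: x=[5.9200 9.1600 16.0800 20.0400] v=[-0.4000 0.8000 0.4000 0.2000]
Step 2: x=[5.7696 9.4672 16.0416 20.1216] v=[-0.7520 1.5360 -0.1920 0.4080]
Step 3: x=[5.5671 9.8895 15.9034 20.2400] v=[-1.0125 2.1114 -0.6909 0.5920]
Step 4: x=[5.3375 10.3794 15.6981 20.3849] v=[-1.1480 2.4497 -1.0264 0.7247]
Max displacement = 1.0800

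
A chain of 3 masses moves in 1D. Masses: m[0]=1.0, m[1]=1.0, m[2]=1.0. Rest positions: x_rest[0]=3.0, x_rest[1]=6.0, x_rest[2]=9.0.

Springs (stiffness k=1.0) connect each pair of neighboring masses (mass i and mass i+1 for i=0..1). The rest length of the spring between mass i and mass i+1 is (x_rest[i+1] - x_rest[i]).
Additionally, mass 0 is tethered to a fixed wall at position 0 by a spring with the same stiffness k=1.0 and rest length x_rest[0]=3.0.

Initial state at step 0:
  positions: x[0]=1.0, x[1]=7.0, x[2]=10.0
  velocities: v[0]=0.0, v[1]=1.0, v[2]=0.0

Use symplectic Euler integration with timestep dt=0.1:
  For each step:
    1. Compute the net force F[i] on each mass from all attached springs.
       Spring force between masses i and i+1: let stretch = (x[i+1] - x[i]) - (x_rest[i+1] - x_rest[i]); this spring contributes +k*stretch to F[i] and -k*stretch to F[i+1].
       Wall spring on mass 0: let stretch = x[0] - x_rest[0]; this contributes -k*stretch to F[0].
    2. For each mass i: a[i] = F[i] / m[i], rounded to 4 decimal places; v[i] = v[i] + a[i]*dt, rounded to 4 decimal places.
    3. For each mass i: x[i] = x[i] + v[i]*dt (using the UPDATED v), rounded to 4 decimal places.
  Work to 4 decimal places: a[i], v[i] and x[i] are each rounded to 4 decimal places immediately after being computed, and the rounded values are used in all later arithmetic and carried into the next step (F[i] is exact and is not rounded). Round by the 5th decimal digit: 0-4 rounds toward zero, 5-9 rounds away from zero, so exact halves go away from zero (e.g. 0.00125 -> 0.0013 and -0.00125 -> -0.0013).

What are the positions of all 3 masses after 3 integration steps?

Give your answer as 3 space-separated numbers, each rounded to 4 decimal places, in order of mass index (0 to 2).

Answer: 1.2975 7.1175 10.0025

Derivation:
Step 0: x=[1.0000 7.0000 10.0000] v=[0.0000 1.0000 0.0000]
Step 1: x=[1.0500 7.0700 10.0000] v=[0.5000 0.7000 0.0000]
Step 2: x=[1.1497 7.1091 10.0007] v=[0.9970 0.3910 0.0070]
Step 3: x=[1.2975 7.1175 10.0025] v=[1.4780 0.0842 0.0178]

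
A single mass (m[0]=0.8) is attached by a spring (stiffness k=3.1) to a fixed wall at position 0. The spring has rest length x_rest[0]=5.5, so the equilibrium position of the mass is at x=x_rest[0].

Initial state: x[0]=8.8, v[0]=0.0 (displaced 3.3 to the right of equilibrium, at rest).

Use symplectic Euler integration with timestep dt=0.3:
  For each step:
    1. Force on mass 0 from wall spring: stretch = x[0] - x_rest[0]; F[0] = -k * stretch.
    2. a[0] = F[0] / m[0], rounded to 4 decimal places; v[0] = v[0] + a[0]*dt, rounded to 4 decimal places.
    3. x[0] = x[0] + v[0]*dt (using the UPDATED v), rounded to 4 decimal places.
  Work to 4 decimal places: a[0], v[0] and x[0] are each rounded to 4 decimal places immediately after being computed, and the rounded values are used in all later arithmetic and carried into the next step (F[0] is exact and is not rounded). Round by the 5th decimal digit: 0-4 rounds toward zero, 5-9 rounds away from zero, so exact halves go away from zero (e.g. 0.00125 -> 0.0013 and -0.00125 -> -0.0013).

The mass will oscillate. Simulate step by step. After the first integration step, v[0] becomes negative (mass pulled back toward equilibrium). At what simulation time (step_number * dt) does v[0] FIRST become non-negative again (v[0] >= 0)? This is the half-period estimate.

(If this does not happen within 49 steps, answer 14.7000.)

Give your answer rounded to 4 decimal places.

Answer: 1.8000

Derivation:
Step 0: x=[8.8000] v=[0.0000]
Step 1: x=[7.6491] v=[-3.8363]
Step 2: x=[5.7487] v=[-6.3346]
Step 3: x=[3.7616] v=[-6.6237]
Step 4: x=[2.3808] v=[-4.6028]
Step 5: x=[2.0878] v=[-0.9767]
Step 6: x=[2.9848] v=[2.9900]
First v>=0 after going negative at step 6, time=1.8000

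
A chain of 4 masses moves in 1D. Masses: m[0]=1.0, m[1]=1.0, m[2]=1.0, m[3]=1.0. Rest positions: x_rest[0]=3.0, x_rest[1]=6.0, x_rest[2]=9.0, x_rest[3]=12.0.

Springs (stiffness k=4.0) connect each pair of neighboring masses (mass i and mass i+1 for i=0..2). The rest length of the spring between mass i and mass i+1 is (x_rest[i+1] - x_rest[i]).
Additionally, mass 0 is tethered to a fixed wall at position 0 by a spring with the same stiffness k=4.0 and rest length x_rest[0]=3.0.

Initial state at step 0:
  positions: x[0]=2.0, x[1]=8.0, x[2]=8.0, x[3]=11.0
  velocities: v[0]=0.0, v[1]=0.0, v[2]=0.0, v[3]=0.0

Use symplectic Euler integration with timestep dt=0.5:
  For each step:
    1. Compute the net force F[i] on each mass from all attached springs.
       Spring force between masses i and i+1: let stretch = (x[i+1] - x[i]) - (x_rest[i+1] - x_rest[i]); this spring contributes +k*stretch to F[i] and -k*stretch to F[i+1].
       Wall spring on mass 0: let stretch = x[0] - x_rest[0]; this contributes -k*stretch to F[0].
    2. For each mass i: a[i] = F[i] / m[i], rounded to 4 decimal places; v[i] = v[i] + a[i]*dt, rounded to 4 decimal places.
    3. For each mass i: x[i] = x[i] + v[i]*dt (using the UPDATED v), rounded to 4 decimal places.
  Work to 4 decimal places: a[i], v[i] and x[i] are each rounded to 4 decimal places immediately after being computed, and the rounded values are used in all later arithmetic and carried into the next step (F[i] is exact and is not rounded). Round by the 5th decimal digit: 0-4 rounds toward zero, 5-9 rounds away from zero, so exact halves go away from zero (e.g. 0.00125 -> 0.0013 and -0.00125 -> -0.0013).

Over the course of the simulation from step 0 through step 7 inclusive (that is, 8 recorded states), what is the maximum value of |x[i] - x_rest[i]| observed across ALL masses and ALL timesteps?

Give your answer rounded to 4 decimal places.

Answer: 4.0000

Derivation:
Step 0: x=[2.0000 8.0000 8.0000 11.0000] v=[0.0000 0.0000 0.0000 0.0000]
Step 1: x=[6.0000 2.0000 11.0000 11.0000] v=[8.0000 -12.0000 6.0000 0.0000]
Step 2: x=[0.0000 9.0000 5.0000 14.0000] v=[-12.0000 14.0000 -12.0000 6.0000]
Step 3: x=[3.0000 3.0000 12.0000 11.0000] v=[6.0000 -12.0000 14.0000 -6.0000]
Step 4: x=[3.0000 6.0000 9.0000 12.0000] v=[0.0000 6.0000 -6.0000 2.0000]
Step 5: x=[3.0000 9.0000 6.0000 13.0000] v=[0.0000 6.0000 -6.0000 2.0000]
Step 6: x=[6.0000 3.0000 13.0000 10.0000] v=[6.0000 -12.0000 14.0000 -6.0000]
Step 7: x=[0.0000 10.0000 7.0000 13.0000] v=[-12.0000 14.0000 -12.0000 6.0000]
Max displacement = 4.0000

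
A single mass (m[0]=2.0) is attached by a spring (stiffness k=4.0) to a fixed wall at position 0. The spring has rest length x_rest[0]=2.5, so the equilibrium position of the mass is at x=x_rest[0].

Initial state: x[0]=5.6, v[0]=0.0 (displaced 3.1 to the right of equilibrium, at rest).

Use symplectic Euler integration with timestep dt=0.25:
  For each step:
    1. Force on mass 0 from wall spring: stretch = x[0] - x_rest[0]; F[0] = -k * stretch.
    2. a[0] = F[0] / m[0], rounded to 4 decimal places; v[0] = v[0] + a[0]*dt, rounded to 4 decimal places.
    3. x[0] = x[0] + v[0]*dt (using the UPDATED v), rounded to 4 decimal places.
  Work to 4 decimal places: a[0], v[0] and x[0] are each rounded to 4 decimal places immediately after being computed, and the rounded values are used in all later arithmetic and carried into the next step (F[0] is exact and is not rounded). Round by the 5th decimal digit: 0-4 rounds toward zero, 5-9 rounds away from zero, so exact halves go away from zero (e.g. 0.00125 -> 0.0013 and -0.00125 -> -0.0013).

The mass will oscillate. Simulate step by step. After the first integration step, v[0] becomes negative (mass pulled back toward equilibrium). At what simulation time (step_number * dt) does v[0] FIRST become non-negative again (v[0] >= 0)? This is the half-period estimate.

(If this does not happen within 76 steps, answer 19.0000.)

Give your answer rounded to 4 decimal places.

Answer: 2.2500

Derivation:
Step 0: x=[5.6000] v=[0.0000]
Step 1: x=[5.2125] v=[-1.5500]
Step 2: x=[4.4859] v=[-2.9063]
Step 3: x=[3.5111] v=[-3.8993]
Step 4: x=[2.4099] v=[-4.4049]
Step 5: x=[1.3199] v=[-4.3599]
Step 6: x=[0.3774] v=[-3.7699]
Step 7: x=[-0.2998] v=[-2.7086]
Step 8: x=[-0.6270] v=[-1.3087]
Step 9: x=[-0.5633] v=[0.2548]
First v>=0 after going negative at step 9, time=2.2500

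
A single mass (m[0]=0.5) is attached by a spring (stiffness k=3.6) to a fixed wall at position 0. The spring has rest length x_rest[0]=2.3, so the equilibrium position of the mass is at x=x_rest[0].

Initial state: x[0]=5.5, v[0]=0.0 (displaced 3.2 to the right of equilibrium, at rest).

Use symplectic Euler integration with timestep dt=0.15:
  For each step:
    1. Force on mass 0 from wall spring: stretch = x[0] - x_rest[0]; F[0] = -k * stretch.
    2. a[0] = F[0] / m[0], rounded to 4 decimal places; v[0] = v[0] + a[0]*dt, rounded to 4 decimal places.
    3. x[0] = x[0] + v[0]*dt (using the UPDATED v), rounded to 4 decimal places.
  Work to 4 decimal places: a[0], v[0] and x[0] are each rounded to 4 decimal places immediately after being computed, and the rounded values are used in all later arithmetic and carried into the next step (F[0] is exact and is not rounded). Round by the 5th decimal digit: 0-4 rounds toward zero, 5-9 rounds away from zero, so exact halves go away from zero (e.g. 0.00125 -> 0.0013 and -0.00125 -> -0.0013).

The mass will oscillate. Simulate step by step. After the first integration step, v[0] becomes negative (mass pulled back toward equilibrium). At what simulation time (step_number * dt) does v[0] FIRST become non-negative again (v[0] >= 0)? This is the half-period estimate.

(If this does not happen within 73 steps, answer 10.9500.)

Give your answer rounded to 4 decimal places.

Answer: 1.2000

Derivation:
Step 0: x=[5.5000] v=[0.0000]
Step 1: x=[4.9816] v=[-3.4560]
Step 2: x=[4.0288] v=[-6.3521]
Step 3: x=[2.7959] v=[-8.2192]
Step 4: x=[1.4827] v=[-8.7548]
Step 5: x=[0.3019] v=[-7.8721]
Step 6: x=[-0.5552] v=[-5.7142]
Step 7: x=[-0.9498] v=[-2.6306]
Step 8: x=[-0.8179] v=[0.8792]
First v>=0 after going negative at step 8, time=1.2000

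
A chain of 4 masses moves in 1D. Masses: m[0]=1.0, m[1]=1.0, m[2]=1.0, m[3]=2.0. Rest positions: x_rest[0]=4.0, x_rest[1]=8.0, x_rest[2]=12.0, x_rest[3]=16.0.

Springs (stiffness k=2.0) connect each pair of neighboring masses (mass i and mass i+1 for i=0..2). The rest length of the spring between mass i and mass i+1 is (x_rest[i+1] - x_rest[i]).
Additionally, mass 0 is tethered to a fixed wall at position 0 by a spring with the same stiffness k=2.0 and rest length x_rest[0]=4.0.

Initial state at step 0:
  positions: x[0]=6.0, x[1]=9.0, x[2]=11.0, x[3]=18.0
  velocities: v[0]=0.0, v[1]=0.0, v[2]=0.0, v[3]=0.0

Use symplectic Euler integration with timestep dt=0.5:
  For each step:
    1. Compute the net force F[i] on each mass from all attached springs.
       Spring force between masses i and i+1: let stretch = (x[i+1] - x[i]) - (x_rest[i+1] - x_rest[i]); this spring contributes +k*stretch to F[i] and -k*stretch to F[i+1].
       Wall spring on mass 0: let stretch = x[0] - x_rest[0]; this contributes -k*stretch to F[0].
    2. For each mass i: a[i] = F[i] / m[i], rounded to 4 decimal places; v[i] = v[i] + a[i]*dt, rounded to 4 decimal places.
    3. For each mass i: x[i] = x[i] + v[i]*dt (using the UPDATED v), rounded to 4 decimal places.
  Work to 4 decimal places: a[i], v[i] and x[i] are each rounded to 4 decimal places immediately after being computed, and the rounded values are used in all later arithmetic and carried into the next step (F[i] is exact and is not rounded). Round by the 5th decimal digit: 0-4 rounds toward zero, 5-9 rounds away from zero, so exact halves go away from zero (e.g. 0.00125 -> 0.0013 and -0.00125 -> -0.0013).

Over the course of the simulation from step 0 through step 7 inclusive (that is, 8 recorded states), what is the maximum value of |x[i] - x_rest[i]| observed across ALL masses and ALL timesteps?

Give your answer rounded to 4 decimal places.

Answer: 3.3750

Derivation:
Step 0: x=[6.0000 9.0000 11.0000 18.0000] v=[0.0000 0.0000 0.0000 0.0000]
Step 1: x=[4.5000 8.5000 13.5000 17.2500] v=[-3.0000 -1.0000 5.0000 -1.5000]
Step 2: x=[2.7500 8.5000 15.3750 16.5625] v=[-3.5000 0.0000 3.7500 -1.3750]
Step 3: x=[2.5000 9.0625 14.4063 16.5782] v=[-0.5000 1.1250 -1.9375 0.0313]
Step 4: x=[4.2813 9.0157 11.8516 17.0509] v=[3.5625 -0.0937 -5.1094 0.9454]
Step 5: x=[6.2891 8.0196 10.4786 17.2238] v=[4.0156 -1.9922 -2.7460 0.3458]
Step 6: x=[6.0176 7.3878 11.2487 16.7104] v=[-0.5430 -1.2637 1.5402 -1.0268]
Step 7: x=[3.4224 8.0013 12.8192 15.8316] v=[-5.1904 1.2270 3.1410 -1.7577]
Max displacement = 3.3750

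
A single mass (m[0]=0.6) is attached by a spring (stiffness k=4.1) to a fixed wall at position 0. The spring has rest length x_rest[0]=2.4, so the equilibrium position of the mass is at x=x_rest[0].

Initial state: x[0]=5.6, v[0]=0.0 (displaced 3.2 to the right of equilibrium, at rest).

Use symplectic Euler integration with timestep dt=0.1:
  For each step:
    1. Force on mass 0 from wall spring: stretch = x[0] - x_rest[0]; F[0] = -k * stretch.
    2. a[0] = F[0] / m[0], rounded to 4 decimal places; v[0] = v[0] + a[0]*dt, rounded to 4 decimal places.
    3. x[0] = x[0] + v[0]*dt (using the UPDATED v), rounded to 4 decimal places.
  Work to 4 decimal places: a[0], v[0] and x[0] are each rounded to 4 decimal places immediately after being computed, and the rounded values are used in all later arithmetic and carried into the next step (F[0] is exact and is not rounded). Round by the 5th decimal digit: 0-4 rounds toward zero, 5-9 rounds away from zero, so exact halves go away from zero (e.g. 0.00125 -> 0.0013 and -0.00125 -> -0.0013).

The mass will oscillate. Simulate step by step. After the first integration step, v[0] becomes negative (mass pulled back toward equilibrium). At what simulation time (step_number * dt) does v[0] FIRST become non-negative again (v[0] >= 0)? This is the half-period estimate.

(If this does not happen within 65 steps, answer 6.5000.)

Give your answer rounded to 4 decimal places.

Answer: 1.2000

Derivation:
Step 0: x=[5.6000] v=[0.0000]
Step 1: x=[5.3813] v=[-2.1867]
Step 2: x=[4.9589] v=[-4.2239]
Step 3: x=[4.3617] v=[-5.9725]
Step 4: x=[3.6304] v=[-7.3130]
Step 5: x=[2.8150] v=[-8.1538]
Step 6: x=[1.9713] v=[-8.4374]
Step 7: x=[1.1569] v=[-8.1445]
Step 8: x=[0.4274] v=[-7.2951]
Step 9: x=[-0.1673] v=[-5.9472]
Step 10: x=[-0.5866] v=[-4.1929]
Step 11: x=[-0.8018] v=[-2.1521]
Step 12: x=[-0.7982] v=[0.0358]
First v>=0 after going negative at step 12, time=1.2000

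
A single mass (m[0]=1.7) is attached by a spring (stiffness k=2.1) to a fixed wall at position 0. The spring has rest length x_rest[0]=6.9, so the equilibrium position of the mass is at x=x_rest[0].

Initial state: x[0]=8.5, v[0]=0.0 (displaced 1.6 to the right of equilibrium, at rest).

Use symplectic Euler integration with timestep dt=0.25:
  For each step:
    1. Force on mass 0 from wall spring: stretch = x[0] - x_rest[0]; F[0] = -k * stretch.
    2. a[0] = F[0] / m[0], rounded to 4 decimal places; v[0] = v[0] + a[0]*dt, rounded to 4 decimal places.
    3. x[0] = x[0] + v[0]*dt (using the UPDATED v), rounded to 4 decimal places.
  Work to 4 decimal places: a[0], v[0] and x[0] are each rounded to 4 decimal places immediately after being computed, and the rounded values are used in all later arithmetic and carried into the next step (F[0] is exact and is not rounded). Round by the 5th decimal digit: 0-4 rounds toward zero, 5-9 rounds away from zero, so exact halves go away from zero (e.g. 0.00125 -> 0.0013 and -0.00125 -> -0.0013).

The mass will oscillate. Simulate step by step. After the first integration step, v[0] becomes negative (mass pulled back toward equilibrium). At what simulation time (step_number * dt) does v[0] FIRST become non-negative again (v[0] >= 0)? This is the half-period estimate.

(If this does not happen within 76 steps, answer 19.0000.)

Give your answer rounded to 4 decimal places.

Step 0: x=[8.5000] v=[0.0000]
Step 1: x=[8.3765] v=[-0.4941]
Step 2: x=[8.1390] v=[-0.9501]
Step 3: x=[7.8058] v=[-1.3327]
Step 4: x=[7.4027] v=[-1.6124]
Step 5: x=[6.9608] v=[-1.7677]
Step 6: x=[6.5142] v=[-1.7865]
Step 7: x=[6.0974] v=[-1.6674]
Step 8: x=[5.7425] v=[-1.4196]
Step 9: x=[5.4770] v=[-1.0621]
Step 10: x=[5.3213] v=[-0.6227]
Step 11: x=[5.2875] v=[-0.1352]
Step 12: x=[5.3782] v=[0.3628]
First v>=0 after going negative at step 12, time=3.0000

Answer: 3.0000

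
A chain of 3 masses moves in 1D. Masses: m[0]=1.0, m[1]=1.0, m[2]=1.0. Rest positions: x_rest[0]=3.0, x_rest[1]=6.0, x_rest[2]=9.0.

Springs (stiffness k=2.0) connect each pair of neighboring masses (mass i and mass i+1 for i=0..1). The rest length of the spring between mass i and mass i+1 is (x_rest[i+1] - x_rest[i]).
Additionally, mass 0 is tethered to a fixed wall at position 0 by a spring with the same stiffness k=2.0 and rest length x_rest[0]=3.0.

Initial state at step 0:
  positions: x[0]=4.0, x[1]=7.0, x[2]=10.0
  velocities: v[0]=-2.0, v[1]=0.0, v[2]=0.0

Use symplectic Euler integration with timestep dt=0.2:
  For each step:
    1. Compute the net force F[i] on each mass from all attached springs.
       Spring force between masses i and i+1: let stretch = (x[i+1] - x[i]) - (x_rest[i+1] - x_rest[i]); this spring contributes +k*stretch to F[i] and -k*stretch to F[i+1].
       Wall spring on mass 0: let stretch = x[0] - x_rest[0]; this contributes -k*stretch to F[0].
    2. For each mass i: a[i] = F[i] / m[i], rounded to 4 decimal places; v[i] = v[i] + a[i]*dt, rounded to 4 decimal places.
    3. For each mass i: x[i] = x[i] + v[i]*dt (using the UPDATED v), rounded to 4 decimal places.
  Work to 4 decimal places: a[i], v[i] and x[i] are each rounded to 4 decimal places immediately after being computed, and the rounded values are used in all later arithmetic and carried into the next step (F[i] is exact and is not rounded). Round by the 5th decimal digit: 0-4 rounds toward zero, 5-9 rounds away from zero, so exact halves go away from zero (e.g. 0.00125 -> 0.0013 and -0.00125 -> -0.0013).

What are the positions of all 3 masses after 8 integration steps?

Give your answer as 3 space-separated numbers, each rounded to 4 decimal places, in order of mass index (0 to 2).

Answer: 2.6307 5.4595 9.4793

Derivation:
Step 0: x=[4.0000 7.0000 10.0000] v=[-2.0000 0.0000 0.0000]
Step 1: x=[3.5200 7.0000 10.0000] v=[-2.4000 0.0000 0.0000]
Step 2: x=[3.0368 6.9616 10.0000] v=[-2.4160 -0.1920 0.0000]
Step 3: x=[2.6246 6.8523 9.9969] v=[-2.0608 -0.5466 -0.0154]
Step 4: x=[2.3407 6.6563 9.9823] v=[-1.4196 -0.9798 -0.0732]
Step 5: x=[2.2148 6.3812 9.9416] v=[-0.6296 -1.3756 -0.2036]
Step 6: x=[2.2450 6.0576 9.8560] v=[0.1510 -1.6180 -0.4278]
Step 7: x=[2.4006 5.7329 9.7066] v=[0.7780 -1.6237 -0.7472]
Step 8: x=[2.6307 5.4595 9.4793] v=[1.1507 -1.3671 -1.1367]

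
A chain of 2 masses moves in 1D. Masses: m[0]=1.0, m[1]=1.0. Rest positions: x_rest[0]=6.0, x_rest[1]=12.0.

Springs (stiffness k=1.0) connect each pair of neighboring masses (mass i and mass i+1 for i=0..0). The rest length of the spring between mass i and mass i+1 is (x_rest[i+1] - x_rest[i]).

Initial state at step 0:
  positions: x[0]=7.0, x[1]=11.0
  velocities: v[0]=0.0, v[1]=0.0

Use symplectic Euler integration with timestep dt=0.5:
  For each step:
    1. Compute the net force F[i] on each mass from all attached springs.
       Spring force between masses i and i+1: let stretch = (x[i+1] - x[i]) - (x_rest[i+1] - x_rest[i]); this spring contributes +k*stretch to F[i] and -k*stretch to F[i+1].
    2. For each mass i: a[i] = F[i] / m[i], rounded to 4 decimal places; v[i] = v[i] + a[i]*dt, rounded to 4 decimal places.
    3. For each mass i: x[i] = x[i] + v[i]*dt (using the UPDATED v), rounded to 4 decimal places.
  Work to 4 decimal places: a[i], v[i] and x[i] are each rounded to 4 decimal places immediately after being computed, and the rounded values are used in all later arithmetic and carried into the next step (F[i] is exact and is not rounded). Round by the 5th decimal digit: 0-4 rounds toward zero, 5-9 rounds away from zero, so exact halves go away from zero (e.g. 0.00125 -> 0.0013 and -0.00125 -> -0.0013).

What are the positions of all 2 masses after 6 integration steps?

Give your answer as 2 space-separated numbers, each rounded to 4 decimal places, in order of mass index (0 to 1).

Step 0: x=[7.0000 11.0000] v=[0.0000 0.0000]
Step 1: x=[6.5000 11.5000] v=[-1.0000 1.0000]
Step 2: x=[5.7500 12.2500] v=[-1.5000 1.5000]
Step 3: x=[5.1250 12.8750] v=[-1.2500 1.2500]
Step 4: x=[4.9375 13.0625] v=[-0.3750 0.3750]
Step 5: x=[5.2813 12.7188] v=[0.6875 -0.6875]
Step 6: x=[5.9845 12.0157] v=[1.4063 -1.4063]

Answer: 5.9845 12.0157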